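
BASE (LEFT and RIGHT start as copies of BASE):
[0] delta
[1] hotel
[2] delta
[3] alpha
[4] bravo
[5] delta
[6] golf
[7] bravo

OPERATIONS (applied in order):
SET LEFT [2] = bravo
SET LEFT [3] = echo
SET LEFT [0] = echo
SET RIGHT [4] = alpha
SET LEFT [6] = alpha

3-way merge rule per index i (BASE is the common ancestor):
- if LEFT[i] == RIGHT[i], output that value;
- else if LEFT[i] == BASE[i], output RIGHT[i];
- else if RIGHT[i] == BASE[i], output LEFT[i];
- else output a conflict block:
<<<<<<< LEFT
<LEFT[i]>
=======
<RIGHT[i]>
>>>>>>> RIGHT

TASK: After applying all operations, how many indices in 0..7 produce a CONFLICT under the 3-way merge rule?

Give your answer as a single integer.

Answer: 0

Derivation:
Final LEFT:  [echo, hotel, bravo, echo, bravo, delta, alpha, bravo]
Final RIGHT: [delta, hotel, delta, alpha, alpha, delta, golf, bravo]
i=0: L=echo, R=delta=BASE -> take LEFT -> echo
i=1: L=hotel R=hotel -> agree -> hotel
i=2: L=bravo, R=delta=BASE -> take LEFT -> bravo
i=3: L=echo, R=alpha=BASE -> take LEFT -> echo
i=4: L=bravo=BASE, R=alpha -> take RIGHT -> alpha
i=5: L=delta R=delta -> agree -> delta
i=6: L=alpha, R=golf=BASE -> take LEFT -> alpha
i=7: L=bravo R=bravo -> agree -> bravo
Conflict count: 0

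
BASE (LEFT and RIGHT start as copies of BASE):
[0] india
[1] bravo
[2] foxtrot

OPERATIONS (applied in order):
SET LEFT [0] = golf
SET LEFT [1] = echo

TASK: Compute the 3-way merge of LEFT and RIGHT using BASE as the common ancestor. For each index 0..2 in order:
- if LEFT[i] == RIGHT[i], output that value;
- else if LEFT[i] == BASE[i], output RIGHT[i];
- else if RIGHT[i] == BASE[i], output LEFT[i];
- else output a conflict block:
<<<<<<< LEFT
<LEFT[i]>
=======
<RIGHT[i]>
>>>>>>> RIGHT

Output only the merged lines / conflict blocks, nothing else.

Answer: golf
echo
foxtrot

Derivation:
Final LEFT:  [golf, echo, foxtrot]
Final RIGHT: [india, bravo, foxtrot]
i=0: L=golf, R=india=BASE -> take LEFT -> golf
i=1: L=echo, R=bravo=BASE -> take LEFT -> echo
i=2: L=foxtrot R=foxtrot -> agree -> foxtrot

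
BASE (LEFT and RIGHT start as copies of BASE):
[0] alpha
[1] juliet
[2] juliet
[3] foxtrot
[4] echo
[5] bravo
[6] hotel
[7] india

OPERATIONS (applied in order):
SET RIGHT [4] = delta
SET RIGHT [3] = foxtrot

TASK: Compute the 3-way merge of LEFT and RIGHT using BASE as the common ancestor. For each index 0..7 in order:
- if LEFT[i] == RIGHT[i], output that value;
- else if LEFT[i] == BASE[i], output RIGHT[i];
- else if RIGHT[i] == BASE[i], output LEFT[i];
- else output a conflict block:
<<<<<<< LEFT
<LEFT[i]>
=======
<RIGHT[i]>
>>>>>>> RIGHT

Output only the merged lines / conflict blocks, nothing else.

Answer: alpha
juliet
juliet
foxtrot
delta
bravo
hotel
india

Derivation:
Final LEFT:  [alpha, juliet, juliet, foxtrot, echo, bravo, hotel, india]
Final RIGHT: [alpha, juliet, juliet, foxtrot, delta, bravo, hotel, india]
i=0: L=alpha R=alpha -> agree -> alpha
i=1: L=juliet R=juliet -> agree -> juliet
i=2: L=juliet R=juliet -> agree -> juliet
i=3: L=foxtrot R=foxtrot -> agree -> foxtrot
i=4: L=echo=BASE, R=delta -> take RIGHT -> delta
i=5: L=bravo R=bravo -> agree -> bravo
i=6: L=hotel R=hotel -> agree -> hotel
i=7: L=india R=india -> agree -> india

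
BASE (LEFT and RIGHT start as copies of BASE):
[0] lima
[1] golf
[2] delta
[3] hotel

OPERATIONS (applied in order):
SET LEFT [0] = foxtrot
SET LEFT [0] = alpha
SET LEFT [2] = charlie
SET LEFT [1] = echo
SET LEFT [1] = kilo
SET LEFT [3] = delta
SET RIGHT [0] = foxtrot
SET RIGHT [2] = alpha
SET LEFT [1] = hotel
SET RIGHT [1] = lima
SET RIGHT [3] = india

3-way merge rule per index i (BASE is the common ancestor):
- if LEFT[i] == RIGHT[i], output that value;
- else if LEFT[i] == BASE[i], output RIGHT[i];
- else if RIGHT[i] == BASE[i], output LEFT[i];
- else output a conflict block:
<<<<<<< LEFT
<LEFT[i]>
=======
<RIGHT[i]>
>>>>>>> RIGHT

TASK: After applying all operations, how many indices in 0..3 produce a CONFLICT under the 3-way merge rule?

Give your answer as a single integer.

Final LEFT:  [alpha, hotel, charlie, delta]
Final RIGHT: [foxtrot, lima, alpha, india]
i=0: BASE=lima L=alpha R=foxtrot all differ -> CONFLICT
i=1: BASE=golf L=hotel R=lima all differ -> CONFLICT
i=2: BASE=delta L=charlie R=alpha all differ -> CONFLICT
i=3: BASE=hotel L=delta R=india all differ -> CONFLICT
Conflict count: 4

Answer: 4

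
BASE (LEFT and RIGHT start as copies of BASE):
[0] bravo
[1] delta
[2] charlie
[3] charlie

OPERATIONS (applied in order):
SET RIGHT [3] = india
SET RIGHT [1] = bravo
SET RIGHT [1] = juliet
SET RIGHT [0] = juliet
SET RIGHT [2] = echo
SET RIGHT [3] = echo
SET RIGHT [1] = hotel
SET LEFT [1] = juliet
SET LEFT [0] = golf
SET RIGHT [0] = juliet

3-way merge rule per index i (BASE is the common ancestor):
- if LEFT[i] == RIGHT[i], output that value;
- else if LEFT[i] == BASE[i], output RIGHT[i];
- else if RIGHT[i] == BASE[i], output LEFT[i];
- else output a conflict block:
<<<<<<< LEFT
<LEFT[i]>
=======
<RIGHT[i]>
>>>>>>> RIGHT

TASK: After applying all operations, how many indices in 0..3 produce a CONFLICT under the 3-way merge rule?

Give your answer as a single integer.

Final LEFT:  [golf, juliet, charlie, charlie]
Final RIGHT: [juliet, hotel, echo, echo]
i=0: BASE=bravo L=golf R=juliet all differ -> CONFLICT
i=1: BASE=delta L=juliet R=hotel all differ -> CONFLICT
i=2: L=charlie=BASE, R=echo -> take RIGHT -> echo
i=3: L=charlie=BASE, R=echo -> take RIGHT -> echo
Conflict count: 2

Answer: 2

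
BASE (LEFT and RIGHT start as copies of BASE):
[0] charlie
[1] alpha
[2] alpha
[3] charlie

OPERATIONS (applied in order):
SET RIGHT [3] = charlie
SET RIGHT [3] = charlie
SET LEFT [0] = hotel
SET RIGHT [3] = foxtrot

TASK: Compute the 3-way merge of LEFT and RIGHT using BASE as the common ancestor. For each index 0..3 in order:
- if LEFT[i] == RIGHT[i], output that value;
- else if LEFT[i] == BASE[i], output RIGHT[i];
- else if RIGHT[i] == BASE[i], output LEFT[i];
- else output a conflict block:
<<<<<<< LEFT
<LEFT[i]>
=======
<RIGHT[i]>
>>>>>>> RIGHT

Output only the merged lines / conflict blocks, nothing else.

Answer: hotel
alpha
alpha
foxtrot

Derivation:
Final LEFT:  [hotel, alpha, alpha, charlie]
Final RIGHT: [charlie, alpha, alpha, foxtrot]
i=0: L=hotel, R=charlie=BASE -> take LEFT -> hotel
i=1: L=alpha R=alpha -> agree -> alpha
i=2: L=alpha R=alpha -> agree -> alpha
i=3: L=charlie=BASE, R=foxtrot -> take RIGHT -> foxtrot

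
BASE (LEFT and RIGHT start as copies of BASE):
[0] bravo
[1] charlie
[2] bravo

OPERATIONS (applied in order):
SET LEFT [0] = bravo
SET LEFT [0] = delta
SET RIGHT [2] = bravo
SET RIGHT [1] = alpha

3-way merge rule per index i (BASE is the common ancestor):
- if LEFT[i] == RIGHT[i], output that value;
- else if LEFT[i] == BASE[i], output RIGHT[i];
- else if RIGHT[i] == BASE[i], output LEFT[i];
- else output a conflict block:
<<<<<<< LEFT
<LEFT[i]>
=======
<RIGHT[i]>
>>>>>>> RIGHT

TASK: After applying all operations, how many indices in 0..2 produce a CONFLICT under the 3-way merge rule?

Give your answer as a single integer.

Answer: 0

Derivation:
Final LEFT:  [delta, charlie, bravo]
Final RIGHT: [bravo, alpha, bravo]
i=0: L=delta, R=bravo=BASE -> take LEFT -> delta
i=1: L=charlie=BASE, R=alpha -> take RIGHT -> alpha
i=2: L=bravo R=bravo -> agree -> bravo
Conflict count: 0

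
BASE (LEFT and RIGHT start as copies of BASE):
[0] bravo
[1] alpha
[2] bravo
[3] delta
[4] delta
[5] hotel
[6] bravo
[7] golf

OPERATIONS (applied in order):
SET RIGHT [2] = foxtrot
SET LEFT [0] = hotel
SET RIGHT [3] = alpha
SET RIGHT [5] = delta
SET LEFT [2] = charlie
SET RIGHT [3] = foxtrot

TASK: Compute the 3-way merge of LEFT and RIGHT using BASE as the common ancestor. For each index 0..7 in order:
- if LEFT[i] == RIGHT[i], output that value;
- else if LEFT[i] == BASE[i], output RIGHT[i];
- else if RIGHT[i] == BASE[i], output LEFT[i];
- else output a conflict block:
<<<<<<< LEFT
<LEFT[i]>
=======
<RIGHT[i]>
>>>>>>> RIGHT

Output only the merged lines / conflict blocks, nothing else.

Answer: hotel
alpha
<<<<<<< LEFT
charlie
=======
foxtrot
>>>>>>> RIGHT
foxtrot
delta
delta
bravo
golf

Derivation:
Final LEFT:  [hotel, alpha, charlie, delta, delta, hotel, bravo, golf]
Final RIGHT: [bravo, alpha, foxtrot, foxtrot, delta, delta, bravo, golf]
i=0: L=hotel, R=bravo=BASE -> take LEFT -> hotel
i=1: L=alpha R=alpha -> agree -> alpha
i=2: BASE=bravo L=charlie R=foxtrot all differ -> CONFLICT
i=3: L=delta=BASE, R=foxtrot -> take RIGHT -> foxtrot
i=4: L=delta R=delta -> agree -> delta
i=5: L=hotel=BASE, R=delta -> take RIGHT -> delta
i=6: L=bravo R=bravo -> agree -> bravo
i=7: L=golf R=golf -> agree -> golf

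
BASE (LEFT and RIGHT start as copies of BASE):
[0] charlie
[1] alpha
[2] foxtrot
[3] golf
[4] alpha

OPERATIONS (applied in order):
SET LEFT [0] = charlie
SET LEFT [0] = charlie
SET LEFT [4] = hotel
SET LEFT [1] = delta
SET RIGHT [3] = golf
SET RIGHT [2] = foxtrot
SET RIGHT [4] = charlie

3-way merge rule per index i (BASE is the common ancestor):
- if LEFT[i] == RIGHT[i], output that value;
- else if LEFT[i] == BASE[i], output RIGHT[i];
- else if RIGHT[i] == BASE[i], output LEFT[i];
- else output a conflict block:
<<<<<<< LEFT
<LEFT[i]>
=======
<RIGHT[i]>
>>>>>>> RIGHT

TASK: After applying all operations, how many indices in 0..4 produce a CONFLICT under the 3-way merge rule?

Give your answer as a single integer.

Answer: 1

Derivation:
Final LEFT:  [charlie, delta, foxtrot, golf, hotel]
Final RIGHT: [charlie, alpha, foxtrot, golf, charlie]
i=0: L=charlie R=charlie -> agree -> charlie
i=1: L=delta, R=alpha=BASE -> take LEFT -> delta
i=2: L=foxtrot R=foxtrot -> agree -> foxtrot
i=3: L=golf R=golf -> agree -> golf
i=4: BASE=alpha L=hotel R=charlie all differ -> CONFLICT
Conflict count: 1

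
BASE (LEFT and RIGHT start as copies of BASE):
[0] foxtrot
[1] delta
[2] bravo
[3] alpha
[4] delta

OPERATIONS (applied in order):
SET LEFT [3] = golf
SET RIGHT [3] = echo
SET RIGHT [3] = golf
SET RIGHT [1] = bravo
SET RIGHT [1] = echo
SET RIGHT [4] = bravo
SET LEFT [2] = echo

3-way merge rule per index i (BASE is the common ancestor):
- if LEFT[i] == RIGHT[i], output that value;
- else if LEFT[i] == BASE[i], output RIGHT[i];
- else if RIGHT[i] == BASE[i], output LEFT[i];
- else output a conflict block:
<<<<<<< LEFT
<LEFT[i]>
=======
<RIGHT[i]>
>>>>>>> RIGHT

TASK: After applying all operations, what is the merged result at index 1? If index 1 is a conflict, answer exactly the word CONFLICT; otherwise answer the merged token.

Answer: echo

Derivation:
Final LEFT:  [foxtrot, delta, echo, golf, delta]
Final RIGHT: [foxtrot, echo, bravo, golf, bravo]
i=0: L=foxtrot R=foxtrot -> agree -> foxtrot
i=1: L=delta=BASE, R=echo -> take RIGHT -> echo
i=2: L=echo, R=bravo=BASE -> take LEFT -> echo
i=3: L=golf R=golf -> agree -> golf
i=4: L=delta=BASE, R=bravo -> take RIGHT -> bravo
Index 1 -> echo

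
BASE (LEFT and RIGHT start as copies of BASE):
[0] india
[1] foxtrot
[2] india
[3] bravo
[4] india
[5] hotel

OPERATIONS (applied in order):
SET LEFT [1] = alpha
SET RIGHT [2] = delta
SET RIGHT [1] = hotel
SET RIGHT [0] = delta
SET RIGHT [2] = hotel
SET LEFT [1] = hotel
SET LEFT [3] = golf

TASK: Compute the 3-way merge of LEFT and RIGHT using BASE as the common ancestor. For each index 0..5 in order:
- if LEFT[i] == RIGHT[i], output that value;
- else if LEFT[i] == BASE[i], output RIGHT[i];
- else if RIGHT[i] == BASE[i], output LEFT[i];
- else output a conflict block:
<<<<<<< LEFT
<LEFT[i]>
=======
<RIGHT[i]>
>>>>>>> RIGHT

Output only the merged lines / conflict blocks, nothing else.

Answer: delta
hotel
hotel
golf
india
hotel

Derivation:
Final LEFT:  [india, hotel, india, golf, india, hotel]
Final RIGHT: [delta, hotel, hotel, bravo, india, hotel]
i=0: L=india=BASE, R=delta -> take RIGHT -> delta
i=1: L=hotel R=hotel -> agree -> hotel
i=2: L=india=BASE, R=hotel -> take RIGHT -> hotel
i=3: L=golf, R=bravo=BASE -> take LEFT -> golf
i=4: L=india R=india -> agree -> india
i=5: L=hotel R=hotel -> agree -> hotel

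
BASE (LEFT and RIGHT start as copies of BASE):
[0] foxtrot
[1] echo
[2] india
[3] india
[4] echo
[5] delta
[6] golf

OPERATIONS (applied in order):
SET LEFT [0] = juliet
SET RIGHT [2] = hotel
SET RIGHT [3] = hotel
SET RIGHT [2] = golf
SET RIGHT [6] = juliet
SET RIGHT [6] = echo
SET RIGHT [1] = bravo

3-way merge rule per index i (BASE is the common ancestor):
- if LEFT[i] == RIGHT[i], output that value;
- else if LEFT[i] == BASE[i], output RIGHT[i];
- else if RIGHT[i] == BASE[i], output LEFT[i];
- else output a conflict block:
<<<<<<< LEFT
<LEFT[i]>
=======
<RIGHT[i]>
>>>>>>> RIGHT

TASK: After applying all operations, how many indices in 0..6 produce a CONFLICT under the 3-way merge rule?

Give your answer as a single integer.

Final LEFT:  [juliet, echo, india, india, echo, delta, golf]
Final RIGHT: [foxtrot, bravo, golf, hotel, echo, delta, echo]
i=0: L=juliet, R=foxtrot=BASE -> take LEFT -> juliet
i=1: L=echo=BASE, R=bravo -> take RIGHT -> bravo
i=2: L=india=BASE, R=golf -> take RIGHT -> golf
i=3: L=india=BASE, R=hotel -> take RIGHT -> hotel
i=4: L=echo R=echo -> agree -> echo
i=5: L=delta R=delta -> agree -> delta
i=6: L=golf=BASE, R=echo -> take RIGHT -> echo
Conflict count: 0

Answer: 0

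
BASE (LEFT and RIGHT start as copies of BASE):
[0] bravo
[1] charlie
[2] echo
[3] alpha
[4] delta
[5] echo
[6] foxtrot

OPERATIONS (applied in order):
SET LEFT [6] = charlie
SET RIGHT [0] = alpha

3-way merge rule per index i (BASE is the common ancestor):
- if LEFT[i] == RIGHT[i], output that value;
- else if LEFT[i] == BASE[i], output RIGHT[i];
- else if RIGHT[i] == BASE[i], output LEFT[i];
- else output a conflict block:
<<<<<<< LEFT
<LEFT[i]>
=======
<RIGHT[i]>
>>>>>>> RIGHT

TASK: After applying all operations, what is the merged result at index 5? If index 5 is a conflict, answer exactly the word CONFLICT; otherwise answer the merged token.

Answer: echo

Derivation:
Final LEFT:  [bravo, charlie, echo, alpha, delta, echo, charlie]
Final RIGHT: [alpha, charlie, echo, alpha, delta, echo, foxtrot]
i=0: L=bravo=BASE, R=alpha -> take RIGHT -> alpha
i=1: L=charlie R=charlie -> agree -> charlie
i=2: L=echo R=echo -> agree -> echo
i=3: L=alpha R=alpha -> agree -> alpha
i=4: L=delta R=delta -> agree -> delta
i=5: L=echo R=echo -> agree -> echo
i=6: L=charlie, R=foxtrot=BASE -> take LEFT -> charlie
Index 5 -> echo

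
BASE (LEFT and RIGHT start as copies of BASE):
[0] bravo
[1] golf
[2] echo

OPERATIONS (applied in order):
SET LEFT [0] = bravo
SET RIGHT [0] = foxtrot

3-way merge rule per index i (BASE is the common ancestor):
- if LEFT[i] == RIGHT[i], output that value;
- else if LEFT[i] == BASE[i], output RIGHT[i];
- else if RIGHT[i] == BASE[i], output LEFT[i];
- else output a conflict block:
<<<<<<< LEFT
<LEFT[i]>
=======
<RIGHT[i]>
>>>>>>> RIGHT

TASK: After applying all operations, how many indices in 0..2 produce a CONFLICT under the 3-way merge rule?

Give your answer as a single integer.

Answer: 0

Derivation:
Final LEFT:  [bravo, golf, echo]
Final RIGHT: [foxtrot, golf, echo]
i=0: L=bravo=BASE, R=foxtrot -> take RIGHT -> foxtrot
i=1: L=golf R=golf -> agree -> golf
i=2: L=echo R=echo -> agree -> echo
Conflict count: 0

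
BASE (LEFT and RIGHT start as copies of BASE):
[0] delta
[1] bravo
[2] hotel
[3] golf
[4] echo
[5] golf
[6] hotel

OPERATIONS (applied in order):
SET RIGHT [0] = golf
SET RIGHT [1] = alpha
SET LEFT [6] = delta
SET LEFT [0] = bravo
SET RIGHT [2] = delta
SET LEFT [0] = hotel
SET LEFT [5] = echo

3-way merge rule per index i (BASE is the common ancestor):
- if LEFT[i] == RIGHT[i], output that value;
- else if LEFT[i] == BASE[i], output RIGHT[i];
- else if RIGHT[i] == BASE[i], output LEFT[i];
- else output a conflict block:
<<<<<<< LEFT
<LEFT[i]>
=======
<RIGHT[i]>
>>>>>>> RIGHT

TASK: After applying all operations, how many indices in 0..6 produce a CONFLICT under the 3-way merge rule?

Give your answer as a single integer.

Answer: 1

Derivation:
Final LEFT:  [hotel, bravo, hotel, golf, echo, echo, delta]
Final RIGHT: [golf, alpha, delta, golf, echo, golf, hotel]
i=0: BASE=delta L=hotel R=golf all differ -> CONFLICT
i=1: L=bravo=BASE, R=alpha -> take RIGHT -> alpha
i=2: L=hotel=BASE, R=delta -> take RIGHT -> delta
i=3: L=golf R=golf -> agree -> golf
i=4: L=echo R=echo -> agree -> echo
i=5: L=echo, R=golf=BASE -> take LEFT -> echo
i=6: L=delta, R=hotel=BASE -> take LEFT -> delta
Conflict count: 1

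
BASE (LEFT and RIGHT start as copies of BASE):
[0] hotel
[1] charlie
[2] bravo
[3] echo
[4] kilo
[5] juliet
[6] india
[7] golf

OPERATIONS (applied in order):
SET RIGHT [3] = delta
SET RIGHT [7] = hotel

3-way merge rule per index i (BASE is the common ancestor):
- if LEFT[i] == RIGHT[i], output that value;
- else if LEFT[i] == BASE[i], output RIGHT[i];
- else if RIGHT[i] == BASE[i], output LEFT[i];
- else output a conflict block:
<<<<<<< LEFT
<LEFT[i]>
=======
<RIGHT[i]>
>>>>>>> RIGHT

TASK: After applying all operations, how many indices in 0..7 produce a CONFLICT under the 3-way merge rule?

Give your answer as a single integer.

Answer: 0

Derivation:
Final LEFT:  [hotel, charlie, bravo, echo, kilo, juliet, india, golf]
Final RIGHT: [hotel, charlie, bravo, delta, kilo, juliet, india, hotel]
i=0: L=hotel R=hotel -> agree -> hotel
i=1: L=charlie R=charlie -> agree -> charlie
i=2: L=bravo R=bravo -> agree -> bravo
i=3: L=echo=BASE, R=delta -> take RIGHT -> delta
i=4: L=kilo R=kilo -> agree -> kilo
i=5: L=juliet R=juliet -> agree -> juliet
i=6: L=india R=india -> agree -> india
i=7: L=golf=BASE, R=hotel -> take RIGHT -> hotel
Conflict count: 0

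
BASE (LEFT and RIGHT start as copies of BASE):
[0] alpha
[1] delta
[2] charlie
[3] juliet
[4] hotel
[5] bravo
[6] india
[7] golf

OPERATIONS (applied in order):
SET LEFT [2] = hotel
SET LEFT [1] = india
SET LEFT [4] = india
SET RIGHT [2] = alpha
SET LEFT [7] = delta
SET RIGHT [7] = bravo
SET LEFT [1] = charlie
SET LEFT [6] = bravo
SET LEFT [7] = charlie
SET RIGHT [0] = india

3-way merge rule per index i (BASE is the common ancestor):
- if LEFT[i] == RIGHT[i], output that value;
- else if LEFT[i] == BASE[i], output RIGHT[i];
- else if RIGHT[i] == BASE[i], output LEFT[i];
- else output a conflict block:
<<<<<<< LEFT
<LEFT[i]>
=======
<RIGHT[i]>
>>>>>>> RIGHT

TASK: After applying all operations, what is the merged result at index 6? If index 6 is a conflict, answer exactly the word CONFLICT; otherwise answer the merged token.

Final LEFT:  [alpha, charlie, hotel, juliet, india, bravo, bravo, charlie]
Final RIGHT: [india, delta, alpha, juliet, hotel, bravo, india, bravo]
i=0: L=alpha=BASE, R=india -> take RIGHT -> india
i=1: L=charlie, R=delta=BASE -> take LEFT -> charlie
i=2: BASE=charlie L=hotel R=alpha all differ -> CONFLICT
i=3: L=juliet R=juliet -> agree -> juliet
i=4: L=india, R=hotel=BASE -> take LEFT -> india
i=5: L=bravo R=bravo -> agree -> bravo
i=6: L=bravo, R=india=BASE -> take LEFT -> bravo
i=7: BASE=golf L=charlie R=bravo all differ -> CONFLICT
Index 6 -> bravo

Answer: bravo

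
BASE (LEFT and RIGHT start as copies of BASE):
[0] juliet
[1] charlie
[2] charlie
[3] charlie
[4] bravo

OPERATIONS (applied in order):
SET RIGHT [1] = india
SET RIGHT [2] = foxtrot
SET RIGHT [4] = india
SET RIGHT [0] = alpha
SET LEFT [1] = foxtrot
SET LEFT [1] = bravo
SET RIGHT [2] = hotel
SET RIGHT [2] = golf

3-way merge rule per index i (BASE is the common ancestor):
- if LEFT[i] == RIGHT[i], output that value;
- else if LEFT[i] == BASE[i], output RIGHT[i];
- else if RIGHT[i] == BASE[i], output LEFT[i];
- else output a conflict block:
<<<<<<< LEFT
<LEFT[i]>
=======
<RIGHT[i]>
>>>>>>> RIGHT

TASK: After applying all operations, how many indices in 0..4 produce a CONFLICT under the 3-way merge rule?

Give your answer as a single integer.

Final LEFT:  [juliet, bravo, charlie, charlie, bravo]
Final RIGHT: [alpha, india, golf, charlie, india]
i=0: L=juliet=BASE, R=alpha -> take RIGHT -> alpha
i=1: BASE=charlie L=bravo R=india all differ -> CONFLICT
i=2: L=charlie=BASE, R=golf -> take RIGHT -> golf
i=3: L=charlie R=charlie -> agree -> charlie
i=4: L=bravo=BASE, R=india -> take RIGHT -> india
Conflict count: 1

Answer: 1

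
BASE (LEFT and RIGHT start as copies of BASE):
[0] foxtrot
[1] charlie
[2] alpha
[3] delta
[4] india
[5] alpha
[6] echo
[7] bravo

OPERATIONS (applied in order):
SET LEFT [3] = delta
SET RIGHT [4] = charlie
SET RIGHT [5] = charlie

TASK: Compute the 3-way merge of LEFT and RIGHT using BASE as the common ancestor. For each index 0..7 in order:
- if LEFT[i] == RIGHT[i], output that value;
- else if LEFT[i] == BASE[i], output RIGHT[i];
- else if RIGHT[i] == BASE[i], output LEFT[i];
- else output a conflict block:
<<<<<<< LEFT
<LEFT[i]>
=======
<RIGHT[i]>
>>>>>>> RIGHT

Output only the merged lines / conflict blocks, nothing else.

Answer: foxtrot
charlie
alpha
delta
charlie
charlie
echo
bravo

Derivation:
Final LEFT:  [foxtrot, charlie, alpha, delta, india, alpha, echo, bravo]
Final RIGHT: [foxtrot, charlie, alpha, delta, charlie, charlie, echo, bravo]
i=0: L=foxtrot R=foxtrot -> agree -> foxtrot
i=1: L=charlie R=charlie -> agree -> charlie
i=2: L=alpha R=alpha -> agree -> alpha
i=3: L=delta R=delta -> agree -> delta
i=4: L=india=BASE, R=charlie -> take RIGHT -> charlie
i=5: L=alpha=BASE, R=charlie -> take RIGHT -> charlie
i=6: L=echo R=echo -> agree -> echo
i=7: L=bravo R=bravo -> agree -> bravo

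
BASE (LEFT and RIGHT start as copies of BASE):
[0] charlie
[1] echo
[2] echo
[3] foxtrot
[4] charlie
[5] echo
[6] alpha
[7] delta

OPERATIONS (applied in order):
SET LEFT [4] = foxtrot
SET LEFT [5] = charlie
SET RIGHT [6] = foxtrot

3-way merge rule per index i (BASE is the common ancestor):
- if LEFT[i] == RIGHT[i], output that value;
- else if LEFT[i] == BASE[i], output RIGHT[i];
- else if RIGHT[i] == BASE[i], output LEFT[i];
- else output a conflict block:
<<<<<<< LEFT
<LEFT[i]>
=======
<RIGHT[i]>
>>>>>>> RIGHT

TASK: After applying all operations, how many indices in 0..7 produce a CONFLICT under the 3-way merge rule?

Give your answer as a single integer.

Answer: 0

Derivation:
Final LEFT:  [charlie, echo, echo, foxtrot, foxtrot, charlie, alpha, delta]
Final RIGHT: [charlie, echo, echo, foxtrot, charlie, echo, foxtrot, delta]
i=0: L=charlie R=charlie -> agree -> charlie
i=1: L=echo R=echo -> agree -> echo
i=2: L=echo R=echo -> agree -> echo
i=3: L=foxtrot R=foxtrot -> agree -> foxtrot
i=4: L=foxtrot, R=charlie=BASE -> take LEFT -> foxtrot
i=5: L=charlie, R=echo=BASE -> take LEFT -> charlie
i=6: L=alpha=BASE, R=foxtrot -> take RIGHT -> foxtrot
i=7: L=delta R=delta -> agree -> delta
Conflict count: 0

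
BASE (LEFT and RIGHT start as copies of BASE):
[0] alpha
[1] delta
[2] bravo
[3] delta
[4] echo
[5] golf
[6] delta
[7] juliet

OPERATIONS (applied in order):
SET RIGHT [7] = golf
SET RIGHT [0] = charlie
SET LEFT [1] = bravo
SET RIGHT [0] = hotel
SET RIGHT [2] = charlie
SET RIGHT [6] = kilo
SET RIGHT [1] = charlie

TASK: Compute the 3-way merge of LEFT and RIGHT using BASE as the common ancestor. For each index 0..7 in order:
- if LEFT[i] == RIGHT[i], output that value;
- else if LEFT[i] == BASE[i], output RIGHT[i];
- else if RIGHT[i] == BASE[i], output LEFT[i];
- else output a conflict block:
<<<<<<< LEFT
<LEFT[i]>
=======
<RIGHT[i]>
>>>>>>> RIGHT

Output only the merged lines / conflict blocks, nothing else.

Final LEFT:  [alpha, bravo, bravo, delta, echo, golf, delta, juliet]
Final RIGHT: [hotel, charlie, charlie, delta, echo, golf, kilo, golf]
i=0: L=alpha=BASE, R=hotel -> take RIGHT -> hotel
i=1: BASE=delta L=bravo R=charlie all differ -> CONFLICT
i=2: L=bravo=BASE, R=charlie -> take RIGHT -> charlie
i=3: L=delta R=delta -> agree -> delta
i=4: L=echo R=echo -> agree -> echo
i=5: L=golf R=golf -> agree -> golf
i=6: L=delta=BASE, R=kilo -> take RIGHT -> kilo
i=7: L=juliet=BASE, R=golf -> take RIGHT -> golf

Answer: hotel
<<<<<<< LEFT
bravo
=======
charlie
>>>>>>> RIGHT
charlie
delta
echo
golf
kilo
golf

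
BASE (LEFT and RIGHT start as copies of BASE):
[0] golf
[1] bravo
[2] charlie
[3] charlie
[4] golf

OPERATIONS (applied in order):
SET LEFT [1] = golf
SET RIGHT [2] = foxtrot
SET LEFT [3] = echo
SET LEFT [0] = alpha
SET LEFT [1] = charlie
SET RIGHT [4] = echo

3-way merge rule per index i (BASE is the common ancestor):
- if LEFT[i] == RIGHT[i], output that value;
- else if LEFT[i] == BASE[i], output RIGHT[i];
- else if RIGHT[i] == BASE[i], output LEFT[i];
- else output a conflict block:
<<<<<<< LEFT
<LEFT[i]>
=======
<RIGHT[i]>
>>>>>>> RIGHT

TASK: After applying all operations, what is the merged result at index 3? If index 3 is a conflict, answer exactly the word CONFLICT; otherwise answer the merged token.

Final LEFT:  [alpha, charlie, charlie, echo, golf]
Final RIGHT: [golf, bravo, foxtrot, charlie, echo]
i=0: L=alpha, R=golf=BASE -> take LEFT -> alpha
i=1: L=charlie, R=bravo=BASE -> take LEFT -> charlie
i=2: L=charlie=BASE, R=foxtrot -> take RIGHT -> foxtrot
i=3: L=echo, R=charlie=BASE -> take LEFT -> echo
i=4: L=golf=BASE, R=echo -> take RIGHT -> echo
Index 3 -> echo

Answer: echo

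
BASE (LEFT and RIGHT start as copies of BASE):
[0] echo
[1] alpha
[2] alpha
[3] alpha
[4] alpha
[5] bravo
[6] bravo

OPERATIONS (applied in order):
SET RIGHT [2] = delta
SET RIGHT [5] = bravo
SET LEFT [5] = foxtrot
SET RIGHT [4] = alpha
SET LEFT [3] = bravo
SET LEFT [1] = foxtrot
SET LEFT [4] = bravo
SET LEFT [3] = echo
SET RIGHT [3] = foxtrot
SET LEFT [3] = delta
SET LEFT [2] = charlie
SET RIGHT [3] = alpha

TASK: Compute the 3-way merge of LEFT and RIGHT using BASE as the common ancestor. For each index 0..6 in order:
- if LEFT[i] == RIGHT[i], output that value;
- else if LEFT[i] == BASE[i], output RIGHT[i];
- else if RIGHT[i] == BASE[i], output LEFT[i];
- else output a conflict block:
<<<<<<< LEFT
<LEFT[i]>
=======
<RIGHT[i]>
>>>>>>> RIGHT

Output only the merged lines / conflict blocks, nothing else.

Final LEFT:  [echo, foxtrot, charlie, delta, bravo, foxtrot, bravo]
Final RIGHT: [echo, alpha, delta, alpha, alpha, bravo, bravo]
i=0: L=echo R=echo -> agree -> echo
i=1: L=foxtrot, R=alpha=BASE -> take LEFT -> foxtrot
i=2: BASE=alpha L=charlie R=delta all differ -> CONFLICT
i=3: L=delta, R=alpha=BASE -> take LEFT -> delta
i=4: L=bravo, R=alpha=BASE -> take LEFT -> bravo
i=5: L=foxtrot, R=bravo=BASE -> take LEFT -> foxtrot
i=6: L=bravo R=bravo -> agree -> bravo

Answer: echo
foxtrot
<<<<<<< LEFT
charlie
=======
delta
>>>>>>> RIGHT
delta
bravo
foxtrot
bravo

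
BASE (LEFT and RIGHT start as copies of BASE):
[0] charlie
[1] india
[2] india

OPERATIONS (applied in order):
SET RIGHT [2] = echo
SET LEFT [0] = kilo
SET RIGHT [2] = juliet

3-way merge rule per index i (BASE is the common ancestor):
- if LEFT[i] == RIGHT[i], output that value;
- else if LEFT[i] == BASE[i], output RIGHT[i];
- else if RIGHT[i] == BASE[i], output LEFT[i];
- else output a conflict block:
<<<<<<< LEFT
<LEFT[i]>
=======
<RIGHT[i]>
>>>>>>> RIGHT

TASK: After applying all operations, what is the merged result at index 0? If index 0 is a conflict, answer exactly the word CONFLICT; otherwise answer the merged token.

Final LEFT:  [kilo, india, india]
Final RIGHT: [charlie, india, juliet]
i=0: L=kilo, R=charlie=BASE -> take LEFT -> kilo
i=1: L=india R=india -> agree -> india
i=2: L=india=BASE, R=juliet -> take RIGHT -> juliet
Index 0 -> kilo

Answer: kilo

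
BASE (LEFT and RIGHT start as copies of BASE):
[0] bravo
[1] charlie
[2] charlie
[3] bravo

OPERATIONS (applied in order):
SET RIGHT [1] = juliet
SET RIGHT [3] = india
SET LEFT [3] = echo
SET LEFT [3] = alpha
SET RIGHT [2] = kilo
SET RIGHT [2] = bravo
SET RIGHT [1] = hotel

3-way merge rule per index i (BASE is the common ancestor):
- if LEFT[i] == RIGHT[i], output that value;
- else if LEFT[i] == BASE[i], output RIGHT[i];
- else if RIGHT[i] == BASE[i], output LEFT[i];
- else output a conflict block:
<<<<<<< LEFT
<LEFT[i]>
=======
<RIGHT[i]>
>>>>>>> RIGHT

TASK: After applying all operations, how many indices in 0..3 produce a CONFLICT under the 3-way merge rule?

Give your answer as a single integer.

Final LEFT:  [bravo, charlie, charlie, alpha]
Final RIGHT: [bravo, hotel, bravo, india]
i=0: L=bravo R=bravo -> agree -> bravo
i=1: L=charlie=BASE, R=hotel -> take RIGHT -> hotel
i=2: L=charlie=BASE, R=bravo -> take RIGHT -> bravo
i=3: BASE=bravo L=alpha R=india all differ -> CONFLICT
Conflict count: 1

Answer: 1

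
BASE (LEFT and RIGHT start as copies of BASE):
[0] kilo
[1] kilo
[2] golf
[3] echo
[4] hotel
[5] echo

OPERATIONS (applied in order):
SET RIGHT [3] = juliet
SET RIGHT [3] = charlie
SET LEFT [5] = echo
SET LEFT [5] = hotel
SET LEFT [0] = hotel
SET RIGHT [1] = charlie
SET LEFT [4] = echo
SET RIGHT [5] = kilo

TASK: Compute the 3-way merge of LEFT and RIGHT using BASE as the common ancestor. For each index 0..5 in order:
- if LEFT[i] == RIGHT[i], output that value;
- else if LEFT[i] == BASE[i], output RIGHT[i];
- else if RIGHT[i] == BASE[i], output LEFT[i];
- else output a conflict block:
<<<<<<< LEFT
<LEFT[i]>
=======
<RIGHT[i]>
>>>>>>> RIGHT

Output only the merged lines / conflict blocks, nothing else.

Answer: hotel
charlie
golf
charlie
echo
<<<<<<< LEFT
hotel
=======
kilo
>>>>>>> RIGHT

Derivation:
Final LEFT:  [hotel, kilo, golf, echo, echo, hotel]
Final RIGHT: [kilo, charlie, golf, charlie, hotel, kilo]
i=0: L=hotel, R=kilo=BASE -> take LEFT -> hotel
i=1: L=kilo=BASE, R=charlie -> take RIGHT -> charlie
i=2: L=golf R=golf -> agree -> golf
i=3: L=echo=BASE, R=charlie -> take RIGHT -> charlie
i=4: L=echo, R=hotel=BASE -> take LEFT -> echo
i=5: BASE=echo L=hotel R=kilo all differ -> CONFLICT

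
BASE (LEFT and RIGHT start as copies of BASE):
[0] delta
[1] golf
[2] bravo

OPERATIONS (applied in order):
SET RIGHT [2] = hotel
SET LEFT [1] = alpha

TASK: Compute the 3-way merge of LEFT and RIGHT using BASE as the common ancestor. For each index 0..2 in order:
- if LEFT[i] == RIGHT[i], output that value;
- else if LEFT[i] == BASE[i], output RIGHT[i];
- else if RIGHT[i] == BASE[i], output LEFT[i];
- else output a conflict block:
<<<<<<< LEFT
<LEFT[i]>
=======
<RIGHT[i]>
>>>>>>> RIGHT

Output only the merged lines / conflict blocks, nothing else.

Final LEFT:  [delta, alpha, bravo]
Final RIGHT: [delta, golf, hotel]
i=0: L=delta R=delta -> agree -> delta
i=1: L=alpha, R=golf=BASE -> take LEFT -> alpha
i=2: L=bravo=BASE, R=hotel -> take RIGHT -> hotel

Answer: delta
alpha
hotel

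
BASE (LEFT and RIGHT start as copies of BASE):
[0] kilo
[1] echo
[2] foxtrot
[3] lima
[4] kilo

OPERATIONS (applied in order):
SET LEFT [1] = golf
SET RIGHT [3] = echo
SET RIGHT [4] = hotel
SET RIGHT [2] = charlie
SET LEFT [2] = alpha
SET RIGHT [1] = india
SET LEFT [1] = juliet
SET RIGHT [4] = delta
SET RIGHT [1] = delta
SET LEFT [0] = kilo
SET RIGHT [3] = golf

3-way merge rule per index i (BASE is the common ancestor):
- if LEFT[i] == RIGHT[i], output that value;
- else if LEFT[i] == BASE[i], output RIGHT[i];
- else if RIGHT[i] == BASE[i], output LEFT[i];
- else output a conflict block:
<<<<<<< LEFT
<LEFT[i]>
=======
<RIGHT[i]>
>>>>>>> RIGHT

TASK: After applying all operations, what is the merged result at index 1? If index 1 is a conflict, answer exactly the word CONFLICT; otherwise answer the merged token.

Answer: CONFLICT

Derivation:
Final LEFT:  [kilo, juliet, alpha, lima, kilo]
Final RIGHT: [kilo, delta, charlie, golf, delta]
i=0: L=kilo R=kilo -> agree -> kilo
i=1: BASE=echo L=juliet R=delta all differ -> CONFLICT
i=2: BASE=foxtrot L=alpha R=charlie all differ -> CONFLICT
i=3: L=lima=BASE, R=golf -> take RIGHT -> golf
i=4: L=kilo=BASE, R=delta -> take RIGHT -> delta
Index 1 -> CONFLICT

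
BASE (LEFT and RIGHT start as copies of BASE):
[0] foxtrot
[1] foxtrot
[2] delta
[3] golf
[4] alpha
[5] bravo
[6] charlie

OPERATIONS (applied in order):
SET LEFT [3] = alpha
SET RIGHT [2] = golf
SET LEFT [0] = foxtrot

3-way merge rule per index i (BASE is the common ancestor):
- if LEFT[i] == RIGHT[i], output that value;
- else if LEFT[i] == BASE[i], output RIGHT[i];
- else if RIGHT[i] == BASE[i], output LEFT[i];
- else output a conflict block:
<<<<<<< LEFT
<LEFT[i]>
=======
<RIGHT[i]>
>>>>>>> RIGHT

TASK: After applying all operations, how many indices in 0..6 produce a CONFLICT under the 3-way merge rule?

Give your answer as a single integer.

Final LEFT:  [foxtrot, foxtrot, delta, alpha, alpha, bravo, charlie]
Final RIGHT: [foxtrot, foxtrot, golf, golf, alpha, bravo, charlie]
i=0: L=foxtrot R=foxtrot -> agree -> foxtrot
i=1: L=foxtrot R=foxtrot -> agree -> foxtrot
i=2: L=delta=BASE, R=golf -> take RIGHT -> golf
i=3: L=alpha, R=golf=BASE -> take LEFT -> alpha
i=4: L=alpha R=alpha -> agree -> alpha
i=5: L=bravo R=bravo -> agree -> bravo
i=6: L=charlie R=charlie -> agree -> charlie
Conflict count: 0

Answer: 0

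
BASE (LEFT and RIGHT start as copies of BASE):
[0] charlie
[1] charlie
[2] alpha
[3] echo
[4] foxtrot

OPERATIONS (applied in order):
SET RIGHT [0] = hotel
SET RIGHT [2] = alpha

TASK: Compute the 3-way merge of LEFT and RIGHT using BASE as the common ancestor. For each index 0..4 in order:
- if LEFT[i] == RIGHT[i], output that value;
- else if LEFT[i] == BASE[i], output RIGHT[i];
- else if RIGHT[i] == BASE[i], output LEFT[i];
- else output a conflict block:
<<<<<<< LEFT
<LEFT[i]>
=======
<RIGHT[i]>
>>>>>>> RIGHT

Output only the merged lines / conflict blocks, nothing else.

Answer: hotel
charlie
alpha
echo
foxtrot

Derivation:
Final LEFT:  [charlie, charlie, alpha, echo, foxtrot]
Final RIGHT: [hotel, charlie, alpha, echo, foxtrot]
i=0: L=charlie=BASE, R=hotel -> take RIGHT -> hotel
i=1: L=charlie R=charlie -> agree -> charlie
i=2: L=alpha R=alpha -> agree -> alpha
i=3: L=echo R=echo -> agree -> echo
i=4: L=foxtrot R=foxtrot -> agree -> foxtrot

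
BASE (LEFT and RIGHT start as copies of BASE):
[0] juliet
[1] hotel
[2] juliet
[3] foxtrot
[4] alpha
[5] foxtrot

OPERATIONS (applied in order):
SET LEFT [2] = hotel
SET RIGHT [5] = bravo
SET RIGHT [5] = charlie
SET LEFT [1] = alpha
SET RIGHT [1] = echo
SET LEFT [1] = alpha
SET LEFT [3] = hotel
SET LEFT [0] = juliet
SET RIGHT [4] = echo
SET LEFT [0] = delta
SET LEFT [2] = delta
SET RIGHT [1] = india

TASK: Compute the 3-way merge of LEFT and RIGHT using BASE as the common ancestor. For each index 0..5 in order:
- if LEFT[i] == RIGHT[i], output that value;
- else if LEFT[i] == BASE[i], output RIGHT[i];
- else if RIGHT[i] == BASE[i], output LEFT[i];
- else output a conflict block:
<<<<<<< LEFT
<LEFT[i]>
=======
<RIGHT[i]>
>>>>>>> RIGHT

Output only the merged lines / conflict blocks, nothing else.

Final LEFT:  [delta, alpha, delta, hotel, alpha, foxtrot]
Final RIGHT: [juliet, india, juliet, foxtrot, echo, charlie]
i=0: L=delta, R=juliet=BASE -> take LEFT -> delta
i=1: BASE=hotel L=alpha R=india all differ -> CONFLICT
i=2: L=delta, R=juliet=BASE -> take LEFT -> delta
i=3: L=hotel, R=foxtrot=BASE -> take LEFT -> hotel
i=4: L=alpha=BASE, R=echo -> take RIGHT -> echo
i=5: L=foxtrot=BASE, R=charlie -> take RIGHT -> charlie

Answer: delta
<<<<<<< LEFT
alpha
=======
india
>>>>>>> RIGHT
delta
hotel
echo
charlie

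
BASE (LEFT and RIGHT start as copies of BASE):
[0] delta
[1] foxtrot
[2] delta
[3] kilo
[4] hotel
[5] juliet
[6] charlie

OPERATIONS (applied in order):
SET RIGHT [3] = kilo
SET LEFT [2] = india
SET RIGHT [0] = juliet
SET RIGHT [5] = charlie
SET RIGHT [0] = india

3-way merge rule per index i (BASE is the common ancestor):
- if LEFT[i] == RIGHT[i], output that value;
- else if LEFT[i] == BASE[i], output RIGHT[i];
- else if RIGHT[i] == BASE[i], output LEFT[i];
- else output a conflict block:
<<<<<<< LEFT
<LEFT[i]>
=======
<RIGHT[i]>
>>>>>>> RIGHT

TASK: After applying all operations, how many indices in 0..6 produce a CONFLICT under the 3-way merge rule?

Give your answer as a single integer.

Answer: 0

Derivation:
Final LEFT:  [delta, foxtrot, india, kilo, hotel, juliet, charlie]
Final RIGHT: [india, foxtrot, delta, kilo, hotel, charlie, charlie]
i=0: L=delta=BASE, R=india -> take RIGHT -> india
i=1: L=foxtrot R=foxtrot -> agree -> foxtrot
i=2: L=india, R=delta=BASE -> take LEFT -> india
i=3: L=kilo R=kilo -> agree -> kilo
i=4: L=hotel R=hotel -> agree -> hotel
i=5: L=juliet=BASE, R=charlie -> take RIGHT -> charlie
i=6: L=charlie R=charlie -> agree -> charlie
Conflict count: 0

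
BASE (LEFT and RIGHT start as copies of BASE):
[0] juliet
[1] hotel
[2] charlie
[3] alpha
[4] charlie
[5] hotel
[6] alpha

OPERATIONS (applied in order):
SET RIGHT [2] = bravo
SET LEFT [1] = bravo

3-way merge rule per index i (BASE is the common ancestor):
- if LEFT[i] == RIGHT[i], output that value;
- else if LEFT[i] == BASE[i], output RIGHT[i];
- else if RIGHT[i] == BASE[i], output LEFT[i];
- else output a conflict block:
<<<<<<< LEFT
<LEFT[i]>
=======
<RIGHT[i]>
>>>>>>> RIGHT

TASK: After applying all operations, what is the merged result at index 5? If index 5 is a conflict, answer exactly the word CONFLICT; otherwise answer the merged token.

Answer: hotel

Derivation:
Final LEFT:  [juliet, bravo, charlie, alpha, charlie, hotel, alpha]
Final RIGHT: [juliet, hotel, bravo, alpha, charlie, hotel, alpha]
i=0: L=juliet R=juliet -> agree -> juliet
i=1: L=bravo, R=hotel=BASE -> take LEFT -> bravo
i=2: L=charlie=BASE, R=bravo -> take RIGHT -> bravo
i=3: L=alpha R=alpha -> agree -> alpha
i=4: L=charlie R=charlie -> agree -> charlie
i=5: L=hotel R=hotel -> agree -> hotel
i=6: L=alpha R=alpha -> agree -> alpha
Index 5 -> hotel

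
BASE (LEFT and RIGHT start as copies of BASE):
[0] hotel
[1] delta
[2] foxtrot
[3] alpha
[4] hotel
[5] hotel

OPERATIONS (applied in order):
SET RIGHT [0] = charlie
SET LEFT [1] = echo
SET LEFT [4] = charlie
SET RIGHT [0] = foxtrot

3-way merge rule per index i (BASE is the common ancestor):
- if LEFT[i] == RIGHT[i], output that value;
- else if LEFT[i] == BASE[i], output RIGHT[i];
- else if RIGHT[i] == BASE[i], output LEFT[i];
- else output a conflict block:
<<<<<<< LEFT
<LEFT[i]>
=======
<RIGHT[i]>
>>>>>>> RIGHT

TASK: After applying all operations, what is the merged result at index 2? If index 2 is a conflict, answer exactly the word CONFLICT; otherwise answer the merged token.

Final LEFT:  [hotel, echo, foxtrot, alpha, charlie, hotel]
Final RIGHT: [foxtrot, delta, foxtrot, alpha, hotel, hotel]
i=0: L=hotel=BASE, R=foxtrot -> take RIGHT -> foxtrot
i=1: L=echo, R=delta=BASE -> take LEFT -> echo
i=2: L=foxtrot R=foxtrot -> agree -> foxtrot
i=3: L=alpha R=alpha -> agree -> alpha
i=4: L=charlie, R=hotel=BASE -> take LEFT -> charlie
i=5: L=hotel R=hotel -> agree -> hotel
Index 2 -> foxtrot

Answer: foxtrot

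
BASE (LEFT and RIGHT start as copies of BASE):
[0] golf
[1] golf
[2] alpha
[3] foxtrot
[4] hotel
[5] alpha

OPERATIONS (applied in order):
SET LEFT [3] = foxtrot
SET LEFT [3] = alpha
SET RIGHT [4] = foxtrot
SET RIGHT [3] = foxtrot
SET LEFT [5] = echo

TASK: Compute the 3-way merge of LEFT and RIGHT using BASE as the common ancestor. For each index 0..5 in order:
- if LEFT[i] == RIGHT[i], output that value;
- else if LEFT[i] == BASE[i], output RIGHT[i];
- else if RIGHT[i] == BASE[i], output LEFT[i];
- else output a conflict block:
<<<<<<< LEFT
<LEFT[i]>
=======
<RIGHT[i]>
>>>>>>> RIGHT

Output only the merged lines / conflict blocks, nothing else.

Final LEFT:  [golf, golf, alpha, alpha, hotel, echo]
Final RIGHT: [golf, golf, alpha, foxtrot, foxtrot, alpha]
i=0: L=golf R=golf -> agree -> golf
i=1: L=golf R=golf -> agree -> golf
i=2: L=alpha R=alpha -> agree -> alpha
i=3: L=alpha, R=foxtrot=BASE -> take LEFT -> alpha
i=4: L=hotel=BASE, R=foxtrot -> take RIGHT -> foxtrot
i=5: L=echo, R=alpha=BASE -> take LEFT -> echo

Answer: golf
golf
alpha
alpha
foxtrot
echo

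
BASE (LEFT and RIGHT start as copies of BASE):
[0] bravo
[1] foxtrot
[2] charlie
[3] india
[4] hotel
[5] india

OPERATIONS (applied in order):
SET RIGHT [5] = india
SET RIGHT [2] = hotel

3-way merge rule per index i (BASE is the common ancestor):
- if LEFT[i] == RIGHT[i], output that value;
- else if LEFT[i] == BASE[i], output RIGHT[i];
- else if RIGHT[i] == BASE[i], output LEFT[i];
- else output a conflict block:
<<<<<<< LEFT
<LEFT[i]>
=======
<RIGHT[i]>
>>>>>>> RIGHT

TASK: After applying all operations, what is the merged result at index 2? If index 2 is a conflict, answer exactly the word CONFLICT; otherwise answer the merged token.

Final LEFT:  [bravo, foxtrot, charlie, india, hotel, india]
Final RIGHT: [bravo, foxtrot, hotel, india, hotel, india]
i=0: L=bravo R=bravo -> agree -> bravo
i=1: L=foxtrot R=foxtrot -> agree -> foxtrot
i=2: L=charlie=BASE, R=hotel -> take RIGHT -> hotel
i=3: L=india R=india -> agree -> india
i=4: L=hotel R=hotel -> agree -> hotel
i=5: L=india R=india -> agree -> india
Index 2 -> hotel

Answer: hotel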